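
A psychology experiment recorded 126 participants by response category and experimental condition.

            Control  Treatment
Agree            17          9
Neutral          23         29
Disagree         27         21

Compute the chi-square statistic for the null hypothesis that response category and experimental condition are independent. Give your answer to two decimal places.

Row totals: 26, 52, 48. Column totals: 67, 59. Grand total N = 126.
Expected counts (row total × column total / N):
  Agree, Control: 26×67/126 = 13.825
  Agree, Treatment: 26×59/126 = 12.175
  Neutral, Control: 52×67/126 = 27.651
  Neutral, Treatment: 52×59/126 = 24.349
  Disagree, Control: 48×67/126 = 25.524
  Disagree, Treatment: 48×59/126 = 22.476
Contributions (O − E)²/E:
  (17 − 13.825)²/13.825 = 0.7292
  (9 − 12.175)²/12.175 = 0.8280
  (23 − 27.651)²/27.651 = 0.7823
  (29 − 24.349)²/24.349 = 0.8884
  (27 − 25.524)²/25.524 = 0.0854
  (21 − 22.476)²/22.476 = 0.0969
χ² = 0.7292 + 0.8280 + 0.7823 + 0.8884 + 0.0854 + 0.0969 = 3.41

3.41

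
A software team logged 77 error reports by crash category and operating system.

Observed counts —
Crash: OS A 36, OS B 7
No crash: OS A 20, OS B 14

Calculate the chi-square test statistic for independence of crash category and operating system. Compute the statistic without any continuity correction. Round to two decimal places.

Row totals: 43, 34. Column totals: 56, 21. Grand total N = 77.
Expected counts (row total × column total / N):
  Crash, OS A: 43×56/77 = 31.273
  Crash, OS B: 43×21/77 = 11.727
  No crash, OS A: 34×56/77 = 24.727
  No crash, OS B: 34×21/77 = 9.273
Contributions (O − E)²/E:
  (36 − 31.273)²/31.273 = 0.7145
  (7 − 11.727)²/11.727 = 1.9054
  (20 − 24.727)²/24.727 = 0.9036
  (14 − 9.273)²/9.273 = 2.4096
χ² = 0.7145 + 1.9054 + 0.9036 + 2.4096 = 5.93

5.93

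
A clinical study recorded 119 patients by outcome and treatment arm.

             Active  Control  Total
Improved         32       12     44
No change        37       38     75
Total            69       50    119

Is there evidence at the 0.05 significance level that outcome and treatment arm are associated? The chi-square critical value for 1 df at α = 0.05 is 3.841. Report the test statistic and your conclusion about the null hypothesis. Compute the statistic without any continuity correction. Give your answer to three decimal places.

Grand total N = 119.
Expected counts (row total × column total / N):
  Improved, Active: 44×69/119 = 25.5126
  Improved, Control: 44×50/119 = 18.4874
  No change, Active: 75×69/119 = 43.4874
  No change, Control: 75×50/119 = 31.5126
Contributions (O − E)²/E:
  (32 − 25.5126)²/25.5126 = 1.6496
  (12 − 18.4874)²/18.4874 = 2.2765
  (37 − 43.4874)²/43.4874 = 0.9678
  (38 − 31.5126)²/31.5126 = 1.3355
χ² = 1.6496 + 2.2765 + 0.9678 + 1.3355 = 6.229
df = (2−1)(2−1) = 1. Since 6.229 > 3.841, reject the null hypothesis of independence at α = 0.05.

6.229; reject H₀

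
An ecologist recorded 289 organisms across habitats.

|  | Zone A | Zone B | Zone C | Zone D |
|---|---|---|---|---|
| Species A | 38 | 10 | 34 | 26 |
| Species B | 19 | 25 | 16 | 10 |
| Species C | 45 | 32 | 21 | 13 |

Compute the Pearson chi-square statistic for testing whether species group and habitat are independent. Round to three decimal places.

Row totals: 108, 70, 111. Column totals: 102, 67, 71, 49. Grand total N = 289.
Expected counts (row total × column total / N):
  Species A, Zone A: 108×102/289 = 38.1176
  Species A, Zone B: 108×67/289 = 25.0381
  Species A, Zone C: 108×71/289 = 26.5329
  Species A, Zone D: 108×49/289 = 18.3114
  Species B, Zone A: 70×102/289 = 24.7059
  Species B, Zone B: 70×67/289 = 16.2284
  Species B, Zone C: 70×71/289 = 17.1972
  Species B, Zone D: 70×49/289 = 11.8685
  Species C, Zone A: 111×102/289 = 39.1765
  Species C, Zone B: 111×67/289 = 25.7336
  Species C, Zone C: 111×71/289 = 27.2699
  Species C, Zone D: 111×49/289 = 18.8201
Contributions (O − E)²/E:
  (38 − 38.1176)²/38.1176 = 0.0004
  (10 − 25.0381)²/25.0381 = 9.0320
  (34 − 26.5329)²/26.5329 = 2.1015
  (26 − 18.3114)²/18.3114 = 3.2283
  (19 − 24.7059)²/24.7059 = 1.3178
  (25 − 16.2284)²/16.2284 = 4.7411
  (16 − 17.1972)²/17.1972 = 0.0833
  (10 − 11.8685)²/11.8685 = 0.2942
  (45 − 39.1765)²/39.1765 = 0.8657
  (32 − 25.7336)²/25.7336 = 1.5259
  (21 − 27.2699)²/27.2699 = 1.4416
  (13 − 18.8201)²/18.8201 = 1.7999
χ² = 0.0004 + 9.0320 + 2.1015 + 3.2283 + 1.3178 + 4.7411 + 0.0833 + 0.2942 + 0.8657 + 1.5259 + 1.4416 + 1.7999 = 26.432

26.432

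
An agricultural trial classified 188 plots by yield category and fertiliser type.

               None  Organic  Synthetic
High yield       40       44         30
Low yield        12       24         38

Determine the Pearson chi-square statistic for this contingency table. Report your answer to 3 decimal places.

14.025

Row totals: 114, 74. Column totals: 52, 68, 68. Grand total N = 188.
Expected counts (row total × column total / N):
  High yield, None: 114×52/188 = 31.5319
  High yield, Organic: 114×68/188 = 41.2340
  High yield, Synthetic: 114×68/188 = 41.2340
  Low yield, None: 74×52/188 = 20.4681
  Low yield, Organic: 74×68/188 = 26.7660
  Low yield, Synthetic: 74×68/188 = 26.7660
Contributions (O − E)²/E:
  (40 − 31.5319)²/31.5319 = 2.2742
  (44 − 41.2340)²/41.2340 = 0.1855
  (30 − 41.2340)²/41.2340 = 3.0606
  (12 − 20.4681)²/20.4681 = 3.5034
  (24 − 26.7660)²/26.7660 = 0.2858
  (38 − 26.7660)²/26.7660 = 4.7150
χ² = 2.2742 + 0.1855 + 3.0606 + 3.5034 + 0.2858 + 4.7150 = 14.025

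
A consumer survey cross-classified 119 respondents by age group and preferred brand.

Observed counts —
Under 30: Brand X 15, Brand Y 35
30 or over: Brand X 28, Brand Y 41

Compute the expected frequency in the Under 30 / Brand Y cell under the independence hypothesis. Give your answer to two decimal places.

31.93

Row total (Under 30) = 50; column total (Brand Y) = 76; grand total N = 119.
Expected count = (row total × column total) / N = 50 × 76 / 119 = 31.93.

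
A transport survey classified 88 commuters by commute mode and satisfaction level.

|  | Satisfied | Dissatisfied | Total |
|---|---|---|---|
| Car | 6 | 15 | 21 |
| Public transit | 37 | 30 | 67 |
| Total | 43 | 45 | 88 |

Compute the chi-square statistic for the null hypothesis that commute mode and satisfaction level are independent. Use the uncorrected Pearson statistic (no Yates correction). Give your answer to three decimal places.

4.545

Grand total N = 88.
Expected counts (row total × column total / N):
  Car, Satisfied: 21×43/88 = 10.26136
  Car, Dissatisfied: 21×45/88 = 10.73864
  Public transit, Satisfied: 67×43/88 = 32.73864
  Public transit, Dissatisfied: 67×45/88 = 34.26136
Contributions (O − E)²/E:
  (6 − 10.26136)²/10.26136 = 1.7697
  (15 − 10.73864)²/10.73864 = 1.6910
  (37 − 32.73864)²/32.73864 = 0.5547
  (30 − 34.26136)²/34.26136 = 0.5300
χ² = 1.7697 + 1.6910 + 0.5547 + 0.5300 = 4.545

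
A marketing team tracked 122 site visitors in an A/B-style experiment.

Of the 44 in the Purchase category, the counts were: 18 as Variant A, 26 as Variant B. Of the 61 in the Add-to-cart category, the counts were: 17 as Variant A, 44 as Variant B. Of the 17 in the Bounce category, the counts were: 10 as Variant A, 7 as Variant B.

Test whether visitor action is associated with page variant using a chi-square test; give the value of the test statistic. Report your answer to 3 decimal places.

Row totals: 44, 61, 17. Column totals: 45, 77. Grand total N = 122.
Expected counts (row total × column total / N):
  Purchase, Variant A: 44×45/122 = 16.2295
  Purchase, Variant B: 44×77/122 = 27.7705
  Add-to-cart, Variant A: 61×45/122 = 22.5000
  Add-to-cart, Variant B: 61×77/122 = 38.5000
  Bounce, Variant A: 17×45/122 = 6.2705
  Bounce, Variant B: 17×77/122 = 10.7295
Contributions (O − E)²/E:
  (18 − 16.2295)²/16.2295 = 0.1931
  (26 − 27.7705)²/27.7705 = 0.1129
  (17 − 22.5000)²/22.5000 = 1.3444
  (44 − 38.5000)²/38.5000 = 0.7857
  (10 − 6.2705)²/6.2705 = 2.2182
  (7 − 10.7295)²/10.7295 = 1.2963
χ² = 0.1931 + 0.1129 + 1.3444 + 0.7857 + 2.2182 + 1.2963 = 5.951

5.951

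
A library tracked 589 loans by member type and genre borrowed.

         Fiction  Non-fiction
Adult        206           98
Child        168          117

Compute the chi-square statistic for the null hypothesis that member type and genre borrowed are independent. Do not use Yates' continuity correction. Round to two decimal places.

Row totals: 304, 285. Column totals: 374, 215. Grand total N = 589.
Expected counts (row total × column total / N):
  Adult, Fiction: 304×374/589 = 193.032
  Adult, Non-fiction: 304×215/589 = 110.968
  Child, Fiction: 285×374/589 = 180.968
  Child, Non-fiction: 285×215/589 = 104.032
Contributions (O − E)²/E:
  (206 − 193.032)²/193.032 = 0.8712
  (98 − 110.968)²/110.968 = 1.5155
  (168 − 180.968)²/180.968 = 0.9293
  (117 − 104.032)²/104.032 = 1.6165
χ² = 0.8712 + 1.5155 + 0.9293 + 1.6165 = 4.93

4.93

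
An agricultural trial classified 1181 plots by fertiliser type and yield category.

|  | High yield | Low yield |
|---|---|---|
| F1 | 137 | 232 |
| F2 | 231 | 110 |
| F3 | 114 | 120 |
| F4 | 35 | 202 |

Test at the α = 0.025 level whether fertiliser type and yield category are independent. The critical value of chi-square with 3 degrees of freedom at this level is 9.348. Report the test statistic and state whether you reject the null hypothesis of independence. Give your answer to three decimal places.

Row totals: 369, 341, 234, 237. Column totals: 517, 664. Grand total N = 1181.
Expected counts (row total × column total / N):
  F1, High yield: 369×517/1181 = 161.5351
  F1, Low yield: 369×664/1181 = 207.4649
  F2, High yield: 341×517/1181 = 149.2777
  F2, Low yield: 341×664/1181 = 191.7223
  F3, High yield: 234×517/1181 = 102.4369
  F3, Low yield: 234×664/1181 = 131.5631
  F4, High yield: 237×517/1181 = 103.7502
  F4, Low yield: 237×664/1181 = 133.2498
Contributions (O − E)²/E:
  (137 − 161.5351)²/161.5351 = 3.7266
  (232 − 207.4649)²/207.4649 = 2.9016
  (231 − 149.2777)²/149.2777 = 44.7390
  (110 − 191.7223)²/191.7223 = 34.8344
  (114 − 102.4369)²/102.4369 = 1.3052
  (120 − 131.5631)²/131.5631 = 1.0163
  (35 − 103.7502)²/103.7502 = 45.5574
  (202 − 133.2498)²/133.2498 = 35.4716
χ² = 3.7266 + 2.9016 + 44.7390 + 34.8344 + 1.3052 + 1.0163 + 45.5574 + 35.4716 = 169.552
df = (4−1)(2−1) = 3. Since 169.552 > 9.348, reject the null hypothesis of independence at α = 0.025.

169.552; reject H₀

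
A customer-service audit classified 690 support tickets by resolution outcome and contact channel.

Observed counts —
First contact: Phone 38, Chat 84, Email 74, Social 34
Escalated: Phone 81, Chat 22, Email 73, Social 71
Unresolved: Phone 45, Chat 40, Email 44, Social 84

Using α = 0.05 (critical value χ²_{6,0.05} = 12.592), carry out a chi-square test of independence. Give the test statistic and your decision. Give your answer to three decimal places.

Row totals: 230, 247, 213. Column totals: 164, 146, 191, 189. Grand total N = 690.
Expected counts (row total × column total / N):
  First contact, Phone: 230×164/690 = 54.66667
  First contact, Chat: 230×146/690 = 48.66667
  First contact, Email: 230×191/690 = 63.66667
  First contact, Social: 230×189/690 = 63.00000
  Escalated, Phone: 247×164/690 = 58.70725
  Escalated, Chat: 247×146/690 = 52.26377
  Escalated, Email: 247×191/690 = 68.37246
  Escalated, Social: 247×189/690 = 67.65652
  Unresolved, Phone: 213×164/690 = 50.62609
  Unresolved, Chat: 213×146/690 = 45.06957
  Unresolved, Email: 213×191/690 = 58.96087
  Unresolved, Social: 213×189/690 = 58.34348
Contributions (O − E)²/E:
  (38 − 54.66667)²/54.66667 = 5.0813
  (84 − 48.66667)²/48.66667 = 25.6530
  (74 − 63.66667)²/63.66667 = 1.6771
  (34 − 63.00000)²/63.00000 = 13.3492
  (81 − 58.70725)²/58.70725 = 8.4652
  (22 − 52.26377)²/52.26377 = 17.5245
  (73 − 68.37246)²/68.37246 = 0.3132
  (71 − 67.65652)²/67.65652 = 0.1652
  (45 − 50.62609)²/50.62609 = 0.6252
  (40 − 45.06957)²/45.06957 = 0.5702
  (44 − 58.96087)²/58.96087 = 3.7962
  (84 − 58.34348)²/58.34348 = 11.2824
χ² = 5.0813 + 25.6530 + 1.6771 + 13.3492 + 8.4652 + 17.5245 + 0.3132 + 0.1652 + 0.6252 + 0.5702 + 3.7962 + 11.2824 = 88.503
df = (3−1)(4−1) = 6. Since 88.503 > 12.592, reject the null hypothesis of independence at α = 0.05.

88.503; reject H₀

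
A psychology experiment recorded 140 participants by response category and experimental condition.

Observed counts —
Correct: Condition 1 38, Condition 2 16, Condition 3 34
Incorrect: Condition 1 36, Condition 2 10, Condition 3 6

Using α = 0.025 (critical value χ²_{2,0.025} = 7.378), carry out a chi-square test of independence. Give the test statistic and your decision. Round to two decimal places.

Row totals: 88, 52. Column totals: 74, 26, 40. Grand total N = 140.
Expected counts (row total × column total / N):
  Correct, Condition 1: 88×74/140 = 46.514
  Correct, Condition 2: 88×26/140 = 16.343
  Correct, Condition 3: 88×40/140 = 25.143
  Incorrect, Condition 1: 52×74/140 = 27.486
  Incorrect, Condition 2: 52×26/140 = 9.657
  Incorrect, Condition 3: 52×40/140 = 14.857
Contributions (O − E)²/E:
  (38 − 46.514)²/46.514 = 1.5584
  (16 − 16.343)²/16.343 = 0.0072
  (34 − 25.143)²/25.143 = 3.1200
  (36 − 27.486)²/27.486 = 2.6373
  (10 − 9.657)²/9.657 = 0.0122
  (6 − 14.857)²/14.857 = 5.2801
χ² = 1.5584 + 0.0072 + 3.1200 + 2.6373 + 0.0122 + 5.2801 = 12.62
df = (2−1)(3−1) = 2. Since 12.62 > 7.378, reject the null hypothesis of independence at α = 0.025.

12.62; reject H₀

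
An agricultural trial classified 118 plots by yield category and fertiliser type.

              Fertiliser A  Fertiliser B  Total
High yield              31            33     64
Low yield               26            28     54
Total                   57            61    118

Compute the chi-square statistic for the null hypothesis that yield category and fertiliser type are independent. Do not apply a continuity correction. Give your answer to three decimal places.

0.001

Grand total N = 118.
Expected counts (row total × column total / N):
  High yield, Fertiliser A: 64×57/118 = 30.9153
  High yield, Fertiliser B: 64×61/118 = 33.0847
  Low yield, Fertiliser A: 54×57/118 = 26.0847
  Low yield, Fertiliser B: 54×61/118 = 27.9153
Contributions (O − E)²/E:
  (31 − 30.9153)²/30.9153 = 0.0002
  (33 − 33.0847)²/33.0847 = 0.0002
  (26 − 26.0847)²/26.0847 = 0.0003
  (28 − 27.9153)²/27.9153 = 0.0003
χ² = 0.0002 + 0.0002 + 0.0003 + 0.0003 = 0.001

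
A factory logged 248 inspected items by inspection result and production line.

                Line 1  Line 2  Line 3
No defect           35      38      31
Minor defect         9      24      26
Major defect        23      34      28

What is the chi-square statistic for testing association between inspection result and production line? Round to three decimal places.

Row totals: 104, 59, 85. Column totals: 67, 96, 85. Grand total N = 248.
Expected counts (row total × column total / N):
  No defect, Line 1: 104×67/248 = 28.0968
  No defect, Line 2: 104×96/248 = 40.2581
  No defect, Line 3: 104×85/248 = 35.6452
  Minor defect, Line 1: 59×67/248 = 15.9395
  Minor defect, Line 2: 59×96/248 = 22.8387
  Minor defect, Line 3: 59×85/248 = 20.2218
  Major defect, Line 1: 85×67/248 = 22.9637
  Major defect, Line 2: 85×96/248 = 32.9032
  Major defect, Line 3: 85×85/248 = 29.1331
Contributions (O − E)²/E:
  (35 − 28.0968)²/28.0968 = 1.6961
  (38 − 40.2581)²/40.2581 = 0.1267
  (31 − 35.6452)²/35.6452 = 0.6054
  (9 − 15.9395)²/15.9395 = 3.0212
  (24 − 22.8387)²/22.8387 = 0.0590
  (26 − 20.2218)²/20.2218 = 1.6511
  (23 − 22.9637)²/22.9637 = 0.0001
  (34 − 32.9032)²/32.9032 = 0.0366
  (28 − 29.1331)²/29.1331 = 0.0441
χ² = 1.6961 + 0.1267 + 0.6054 + 3.0212 + 0.0590 + 1.6511 + 0.0001 + 0.0366 + 0.0441 = 7.240

7.240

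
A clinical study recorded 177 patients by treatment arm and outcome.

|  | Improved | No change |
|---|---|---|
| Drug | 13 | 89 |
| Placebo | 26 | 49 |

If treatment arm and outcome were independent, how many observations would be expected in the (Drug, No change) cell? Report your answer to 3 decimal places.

Row total (Drug) = 102; column total (No change) = 138; grand total N = 177.
Expected count = (row total × column total) / N = 102 × 138 / 177 = 79.525.

79.525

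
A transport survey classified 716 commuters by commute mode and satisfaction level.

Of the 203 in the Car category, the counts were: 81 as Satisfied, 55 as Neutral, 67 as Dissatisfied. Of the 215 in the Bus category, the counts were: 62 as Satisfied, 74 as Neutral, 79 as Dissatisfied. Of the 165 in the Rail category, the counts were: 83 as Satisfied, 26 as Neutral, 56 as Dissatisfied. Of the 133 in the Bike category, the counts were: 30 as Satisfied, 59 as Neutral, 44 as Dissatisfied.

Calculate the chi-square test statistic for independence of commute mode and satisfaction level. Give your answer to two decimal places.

42.99

Row totals: 203, 215, 165, 133. Column totals: 256, 214, 246. Grand total N = 716.
Expected counts (row total × column total / N):
  Car, Satisfied: 203×256/716 = 72.581
  Car, Neutral: 203×214/716 = 60.673
  Car, Dissatisfied: 203×246/716 = 69.746
  Bus, Satisfied: 215×256/716 = 76.872
  Bus, Neutral: 215×214/716 = 64.260
  Bus, Dissatisfied: 215×246/716 = 73.869
  Rail, Satisfied: 165×256/716 = 58.994
  Rail, Neutral: 165×214/716 = 49.316
  Rail, Dissatisfied: 165×246/716 = 56.690
  Bike, Satisfied: 133×256/716 = 47.553
  Bike, Neutral: 133×214/716 = 39.751
  Bike, Dissatisfied: 133×246/716 = 45.696
Contributions (O − E)²/E:
  (81 − 72.581)²/72.581 = 0.9766
  (55 − 60.673)²/60.673 = 0.5304
  (67 − 69.746)²/69.746 = 0.1081
  (62 − 76.872)²/76.872 = 2.8772
  (74 − 64.260)²/64.260 = 1.4763
  (79 − 73.869)²/73.869 = 0.3564
  (83 − 58.994)²/58.994 = 9.7686
  (26 − 49.316)²/49.316 = 11.0235
  (56 − 56.690)²/56.690 = 0.0084
  (30 − 47.553)²/47.553 = 6.4793
  (59 − 39.751)²/39.751 = 9.3211
  (44 − 45.696)²/45.696 = 0.0629
χ² = 0.9766 + 0.5304 + 0.1081 + 2.8772 + 1.4763 + 0.3564 + 9.7686 + 11.0235 + 0.0084 + 6.4793 + 9.3211 + 0.0629 = 42.99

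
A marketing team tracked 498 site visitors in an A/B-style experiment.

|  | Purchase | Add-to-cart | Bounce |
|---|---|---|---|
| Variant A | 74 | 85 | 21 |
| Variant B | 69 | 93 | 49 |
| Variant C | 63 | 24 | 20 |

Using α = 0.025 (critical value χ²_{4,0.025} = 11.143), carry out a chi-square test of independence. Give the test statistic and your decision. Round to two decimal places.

Row totals: 180, 211, 107. Column totals: 206, 202, 90. Grand total N = 498.
Expected counts (row total × column total / N):
  Variant A, Purchase: 180×206/498 = 74.458
  Variant A, Add-to-cart: 180×202/498 = 73.012
  Variant A, Bounce: 180×90/498 = 32.530
  Variant B, Purchase: 211×206/498 = 87.281
  Variant B, Add-to-cart: 211×202/498 = 85.586
  Variant B, Bounce: 211×90/498 = 38.133
  Variant C, Purchase: 107×206/498 = 44.261
  Variant C, Add-to-cart: 107×202/498 = 43.402
  Variant C, Bounce: 107×90/498 = 19.337
Contributions (O − E)²/E:
  (74 − 74.458)²/74.458 = 0.0028
  (85 − 73.012)²/73.012 = 1.9683
  (21 − 32.530)²/32.530 = 4.0867
  (69 − 87.281)²/87.281 = 3.8290
  (93 − 85.586)²/85.586 = 0.6422
  (49 − 38.133)²/38.133 = 3.0968
  (63 − 44.261)²/44.261 = 7.9336
  (24 − 43.402)²/43.402 = 8.6733
  (20 − 19.337)²/19.337 = 0.0227
χ² = 0.0028 + 1.9683 + 4.0867 + 3.8290 + 0.6422 + 3.0968 + 7.9336 + 8.6733 + 0.0227 = 30.26
df = (3−1)(3−1) = 4. Since 30.26 > 11.143, reject the null hypothesis of independence at α = 0.025.

30.26; reject H₀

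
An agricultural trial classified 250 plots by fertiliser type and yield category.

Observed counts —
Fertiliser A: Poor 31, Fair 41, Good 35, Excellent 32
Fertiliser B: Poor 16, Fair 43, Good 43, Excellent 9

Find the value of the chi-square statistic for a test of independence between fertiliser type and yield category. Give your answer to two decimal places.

15.62

Row totals: 139, 111. Column totals: 47, 84, 78, 41. Grand total N = 250.
Expected counts (row total × column total / N):
  Fertiliser A, Poor: 139×47/250 = 26.132
  Fertiliser A, Fair: 139×84/250 = 46.704
  Fertiliser A, Good: 139×78/250 = 43.368
  Fertiliser A, Excellent: 139×41/250 = 22.796
  Fertiliser B, Poor: 111×47/250 = 20.868
  Fertiliser B, Fair: 111×84/250 = 37.296
  Fertiliser B, Good: 111×78/250 = 34.632
  Fertiliser B, Excellent: 111×41/250 = 18.204
Contributions (O − E)²/E:
  (31 − 26.132)²/26.132 = 0.9068
  (41 − 46.704)²/46.704 = 0.6966
  (35 − 43.368)²/43.368 = 1.6146
  (32 − 22.796)²/22.796 = 3.7162
  (16 − 20.868)²/20.868 = 1.1356
  (43 − 37.296)²/37.296 = 0.8724
  (43 − 34.632)²/34.632 = 2.0219
  (9 − 18.204)²/18.204 = 4.6536
χ² = 0.9068 + 0.6966 + 1.6146 + 3.7162 + 1.1356 + 0.8724 + 2.0219 + 4.6536 = 15.62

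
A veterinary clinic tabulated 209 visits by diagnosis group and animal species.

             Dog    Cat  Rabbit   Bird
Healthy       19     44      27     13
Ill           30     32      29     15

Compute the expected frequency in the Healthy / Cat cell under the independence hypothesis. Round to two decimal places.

37.45

Row total (Healthy) = 103; column total (Cat) = 76; grand total N = 209.
Expected count = (row total × column total) / N = 103 × 76 / 209 = 37.45.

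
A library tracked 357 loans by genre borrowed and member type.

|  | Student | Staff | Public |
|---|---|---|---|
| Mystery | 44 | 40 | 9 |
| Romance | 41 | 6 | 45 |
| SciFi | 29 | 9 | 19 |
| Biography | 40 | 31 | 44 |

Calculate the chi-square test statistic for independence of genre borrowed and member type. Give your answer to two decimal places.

Row totals: 93, 92, 57, 115. Column totals: 154, 86, 117. Grand total N = 357.
Expected counts (row total × column total / N):
  Mystery, Student: 93×154/357 = 40.118
  Mystery, Staff: 93×86/357 = 22.403
  Mystery, Public: 93×117/357 = 30.479
  Romance, Student: 92×154/357 = 39.686
  Romance, Staff: 92×86/357 = 22.162
  Romance, Public: 92×117/357 = 30.151
  SciFi, Student: 57×154/357 = 24.588
  SciFi, Staff: 57×86/357 = 13.731
  SciFi, Public: 57×117/357 = 18.681
  Biography, Student: 115×154/357 = 49.608
  Biography, Staff: 115×86/357 = 27.703
  Biography, Public: 115×117/357 = 37.689
Contributions (O − E)²/E:
  (44 − 40.118)²/40.118 = 0.3756
  (40 − 22.403)²/22.403 = 13.8220
  (9 − 30.479)²/30.479 = 15.1366
  (41 − 39.686)²/39.686 = 0.0435
  (6 − 22.162)²/22.162 = 11.7864
  (45 − 30.151)²/30.151 = 7.3130
  (29 − 24.588)²/24.588 = 0.7917
  (9 − 13.731)²/13.731 = 1.6301
  (19 − 18.681)²/18.681 = 0.0054
  (40 − 49.608)²/49.608 = 1.8609
  (31 − 27.703)²/27.703 = 0.3924
  (44 − 37.689)²/37.689 = 1.0568
χ² = 0.3756 + 13.8220 + 15.1366 + 0.0435 + 11.7864 + 7.3130 + 0.7917 + 1.6301 + 0.0054 + 1.8609 + 0.3924 + 1.0568 = 54.21

54.21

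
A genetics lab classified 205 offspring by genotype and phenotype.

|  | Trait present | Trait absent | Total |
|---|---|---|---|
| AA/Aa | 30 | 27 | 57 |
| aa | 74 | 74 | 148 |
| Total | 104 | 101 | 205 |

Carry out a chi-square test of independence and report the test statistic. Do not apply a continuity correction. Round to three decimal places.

Grand total N = 205.
Expected counts (row total × column total / N):
  AA/Aa, Trait present: 57×104/205 = 28.9171
  AA/Aa, Trait absent: 57×101/205 = 28.0829
  aa, Trait present: 148×104/205 = 75.0829
  aa, Trait absent: 148×101/205 = 72.9171
Contributions (O − E)²/E:
  (30 − 28.9171)²/28.9171 = 0.0406
  (27 − 28.0829)²/28.0829 = 0.0418
  (74 − 75.0829)²/75.0829 = 0.0156
  (74 − 72.9171)²/72.9171 = 0.0161
χ² = 0.0406 + 0.0418 + 0.0156 + 0.0161 = 0.114

0.114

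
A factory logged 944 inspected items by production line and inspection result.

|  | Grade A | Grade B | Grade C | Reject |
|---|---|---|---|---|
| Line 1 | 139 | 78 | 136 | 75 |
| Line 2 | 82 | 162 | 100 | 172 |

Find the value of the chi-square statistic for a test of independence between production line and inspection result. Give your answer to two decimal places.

Row totals: 428, 516. Column totals: 221, 240, 236, 247. Grand total N = 944.
Expected counts (row total × column total / N):
  Line 1, Grade A: 428×221/944 = 100.199
  Line 1, Grade B: 428×240/944 = 108.814
  Line 1, Grade C: 428×236/944 = 107.000
  Line 1, Reject: 428×247/944 = 111.987
  Line 2, Grade A: 516×221/944 = 120.801
  Line 2, Grade B: 516×240/944 = 131.186
  Line 2, Grade C: 516×236/944 = 129.000
  Line 2, Reject: 516×247/944 = 135.013
Contributions (O − E)²/E:
  (139 − 100.199)²/100.199 = 15.0253
  (78 − 108.814)²/108.814 = 8.7259
  (136 − 107.000)²/107.000 = 7.8598
  (75 − 111.987)²/111.987 = 12.2160
  (82 − 120.801)²/120.801 = 12.4628
  (162 − 131.186)²/131.186 = 7.2378
  (100 − 129.000)²/129.000 = 6.5194
  (172 − 135.013)²/135.013 = 10.1326
χ² = 15.0253 + 8.7259 + 7.8598 + 12.2160 + 12.4628 + 7.2378 + 6.5194 + 10.1326 = 80.18

80.18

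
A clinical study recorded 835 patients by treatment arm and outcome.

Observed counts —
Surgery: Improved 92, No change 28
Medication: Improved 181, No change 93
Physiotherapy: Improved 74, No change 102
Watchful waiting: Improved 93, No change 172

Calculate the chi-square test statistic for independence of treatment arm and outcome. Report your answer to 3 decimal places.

88.233

Row totals: 120, 274, 176, 265. Column totals: 440, 395. Grand total N = 835.
Expected counts (row total × column total / N):
  Surgery, Improved: 120×440/835 = 63.2335
  Surgery, No change: 120×395/835 = 56.7665
  Medication, Improved: 274×440/835 = 144.3832
  Medication, No change: 274×395/835 = 129.6168
  Physiotherapy, Improved: 176×440/835 = 92.7425
  Physiotherapy, No change: 176×395/835 = 83.2575
  Watchful waiting, Improved: 265×440/835 = 139.6407
  Watchful waiting, No change: 265×395/835 = 125.3593
Contributions (O − E)²/E:
  (92 − 63.2335)²/63.2335 = 13.0866
  (28 − 56.7665)²/56.7665 = 14.5775
  (181 − 144.3832)²/144.3832 = 9.2863
  (93 − 129.6168)²/129.6168 = 10.3443
  (74 − 92.7425)²/92.7425 = 3.7877
  (102 − 83.2575)²/83.2575 = 4.2192
  (93 − 139.6407)²/139.6407 = 15.5782
  (172 − 125.3593)²/125.3593 = 17.3530
χ² = 13.0866 + 14.5775 + 9.2863 + 10.3443 + 3.7877 + 4.2192 + 15.5782 + 17.3530 = 88.233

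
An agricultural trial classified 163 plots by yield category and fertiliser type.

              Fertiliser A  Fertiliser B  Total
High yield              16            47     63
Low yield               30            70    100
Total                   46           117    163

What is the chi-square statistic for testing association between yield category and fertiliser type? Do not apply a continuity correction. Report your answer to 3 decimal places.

Grand total N = 163.
Expected counts (row total × column total / N):
  High yield, Fertiliser A: 63×46/163 = 17.7791
  High yield, Fertiliser B: 63×117/163 = 45.2209
  Low yield, Fertiliser A: 100×46/163 = 28.2209
  Low yield, Fertiliser B: 100×117/163 = 71.7791
Contributions (O − E)²/E:
  (16 − 17.7791)²/17.7791 = 0.1780
  (47 − 45.2209)²/45.2209 = 0.0700
  (30 − 28.2209)²/28.2209 = 0.1122
  (70 − 71.7791)²/71.7791 = 0.0441
χ² = 0.1780 + 0.0700 + 0.1122 + 0.0441 = 0.404

0.404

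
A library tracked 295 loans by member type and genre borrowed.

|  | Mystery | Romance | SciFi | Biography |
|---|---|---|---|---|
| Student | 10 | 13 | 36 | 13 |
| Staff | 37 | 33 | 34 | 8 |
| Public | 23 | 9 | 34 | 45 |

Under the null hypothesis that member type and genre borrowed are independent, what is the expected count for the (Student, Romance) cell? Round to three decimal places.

13.424

Row total (Student) = 72; column total (Romance) = 55; grand total N = 295.
Expected count = (row total × column total) / N = 72 × 55 / 295 = 13.424.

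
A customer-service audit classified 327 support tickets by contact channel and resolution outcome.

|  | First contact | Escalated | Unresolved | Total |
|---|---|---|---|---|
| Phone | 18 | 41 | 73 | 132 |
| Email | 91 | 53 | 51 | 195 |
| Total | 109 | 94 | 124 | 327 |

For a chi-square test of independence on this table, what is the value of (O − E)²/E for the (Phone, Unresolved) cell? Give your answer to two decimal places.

Row total (Phone) = 132; column total (Unresolved) = 124; N = 327.
Expected count E = 132 × 124 / 327 = 50.055.
Contribution = (O − E)²/E = (73 − 50.055)² / 50.055 = 10.52.

10.52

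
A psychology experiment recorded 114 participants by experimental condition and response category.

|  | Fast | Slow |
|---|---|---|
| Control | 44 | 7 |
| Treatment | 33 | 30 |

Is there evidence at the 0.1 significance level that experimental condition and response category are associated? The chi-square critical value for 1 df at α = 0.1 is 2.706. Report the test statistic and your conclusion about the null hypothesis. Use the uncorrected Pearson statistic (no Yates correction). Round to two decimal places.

14.77; reject H₀

Row totals: 51, 63. Column totals: 77, 37. Grand total N = 114.
Expected counts (row total × column total / N):
  Control, Fast: 51×77/114 = 34.447
  Control, Slow: 51×37/114 = 16.553
  Treatment, Fast: 63×77/114 = 42.553
  Treatment, Slow: 63×37/114 = 20.447
Contributions (O − E)²/E:
  (44 − 34.447)²/34.447 = 2.6493
  (7 − 16.553)²/16.553 = 5.5132
  (33 − 42.553)²/42.553 = 2.1446
  (30 − 20.447)²/20.447 = 4.4632
χ² = 2.6493 + 5.5132 + 2.1446 + 4.4632 = 14.77
df = (2−1)(2−1) = 1. Since 14.77 > 2.706, reject the null hypothesis of independence at α = 0.1.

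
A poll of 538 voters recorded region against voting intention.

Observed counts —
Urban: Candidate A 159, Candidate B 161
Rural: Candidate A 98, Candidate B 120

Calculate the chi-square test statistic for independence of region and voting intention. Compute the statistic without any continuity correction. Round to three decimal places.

Row totals: 320, 218. Column totals: 257, 281. Grand total N = 538.
Expected counts (row total × column total / N):
  Urban, Candidate A: 320×257/538 = 152.8625
  Urban, Candidate B: 320×281/538 = 167.1375
  Rural, Candidate A: 218×257/538 = 104.1375
  Rural, Candidate B: 218×281/538 = 113.8625
Contributions (O − E)²/E:
  (159 − 152.8625)²/152.8625 = 0.2464
  (161 − 167.1375)²/167.1375 = 0.2254
  (98 − 104.1375)²/104.1375 = 0.3617
  (120 − 113.8625)²/113.8625 = 0.3308
χ² = 0.2464 + 0.2254 + 0.3617 + 0.3308 = 1.164

1.164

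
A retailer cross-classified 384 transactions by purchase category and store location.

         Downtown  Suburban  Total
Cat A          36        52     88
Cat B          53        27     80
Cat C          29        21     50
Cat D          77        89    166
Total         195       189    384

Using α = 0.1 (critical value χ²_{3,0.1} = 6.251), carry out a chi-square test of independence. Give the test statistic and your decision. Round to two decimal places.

Grand total N = 384.
Expected counts (row total × column total / N):
  Cat A, Downtown: 88×195/384 = 44.688
  Cat A, Suburban: 88×189/384 = 43.312
  Cat B, Downtown: 80×195/384 = 40.625
  Cat B, Suburban: 80×189/384 = 39.375
  Cat C, Downtown: 50×195/384 = 25.391
  Cat C, Suburban: 50×189/384 = 24.609
  Cat D, Downtown: 166×195/384 = 84.297
  Cat D, Suburban: 166×189/384 = 81.703
Contributions (O − E)²/E:
  (36 − 44.688)²/44.688 = 1.6891
  (52 − 43.312)²/43.312 = 1.7427
  (53 − 40.625)²/40.625 = 3.7696
  (27 − 39.375)²/39.375 = 3.8893
  (29 − 25.391)²/25.391 = 0.5130
  (21 − 24.609)²/24.609 = 0.5293
  (77 − 84.297)²/84.297 = 0.6317
  (89 − 81.703)²/81.703 = 0.6517
χ² = 1.6891 + 1.7427 + 3.7696 + 3.8893 + 0.5130 + 0.5293 + 0.6317 + 0.6517 = 13.42
df = (4−1)(2−1) = 3. Since 13.42 > 6.251, reject the null hypothesis of independence at α = 0.1.

13.42; reject H₀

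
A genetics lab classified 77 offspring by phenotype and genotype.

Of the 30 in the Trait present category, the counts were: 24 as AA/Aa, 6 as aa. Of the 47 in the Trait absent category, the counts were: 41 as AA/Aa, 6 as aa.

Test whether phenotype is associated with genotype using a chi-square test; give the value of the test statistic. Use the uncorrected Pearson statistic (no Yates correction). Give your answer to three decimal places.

0.728

Row totals: 30, 47. Column totals: 65, 12. Grand total N = 77.
Expected counts (row total × column total / N):
  Trait present, AA/Aa: 30×65/77 = 25.3247
  Trait present, aa: 30×12/77 = 4.6753
  Trait absent, AA/Aa: 47×65/77 = 39.6753
  Trait absent, aa: 47×12/77 = 7.3247
Contributions (O − E)²/E:
  (24 − 25.3247)²/25.3247 = 0.0693
  (6 − 4.6753)²/4.6753 = 0.3753
  (41 − 39.6753)²/39.6753 = 0.0442
  (6 − 7.3247)²/7.3247 = 0.2396
χ² = 0.0693 + 0.3753 + 0.0442 + 0.2396 = 0.728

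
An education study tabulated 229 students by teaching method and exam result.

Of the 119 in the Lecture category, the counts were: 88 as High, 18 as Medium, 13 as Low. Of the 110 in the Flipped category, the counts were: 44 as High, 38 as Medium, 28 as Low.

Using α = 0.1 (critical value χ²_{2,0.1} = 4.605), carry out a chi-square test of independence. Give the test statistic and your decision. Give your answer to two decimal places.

Row totals: 119, 110. Column totals: 132, 56, 41. Grand total N = 229.
Expected counts (row total × column total / N):
  Lecture, High: 119×132/229 = 68.594
  Lecture, Medium: 119×56/229 = 29.100
  Lecture, Low: 119×41/229 = 21.306
  Flipped, High: 110×132/229 = 63.406
  Flipped, Medium: 110×56/229 = 26.900
  Flipped, Low: 110×41/229 = 19.694
Contributions (O − E)²/E:
  (88 − 68.594)²/68.594 = 5.4902
  (18 − 29.100)²/29.100 = 4.2340
  (13 − 21.306)²/21.306 = 3.2380
  (44 − 63.406)²/63.406 = 5.9394
  (38 − 26.900)²/26.900 = 4.5803
  (28 − 19.694)²/19.694 = 3.5031
χ² = 5.4902 + 4.2340 + 3.2380 + 5.9394 + 4.5803 + 3.5031 = 26.99
df = (2−1)(3−1) = 2. Since 26.99 > 4.605, reject the null hypothesis of independence at α = 0.1.

26.99; reject H₀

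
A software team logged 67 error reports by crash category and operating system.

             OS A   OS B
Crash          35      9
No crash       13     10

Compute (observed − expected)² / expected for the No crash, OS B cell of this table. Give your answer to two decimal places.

Row total (No crash) = 23; column total (OS B) = 19; N = 67.
Expected count E = 23 × 19 / 67 = 6.522.
Contribution = (O − E)²/E = (10 − 6.522)² / 6.522 = 1.85.

1.85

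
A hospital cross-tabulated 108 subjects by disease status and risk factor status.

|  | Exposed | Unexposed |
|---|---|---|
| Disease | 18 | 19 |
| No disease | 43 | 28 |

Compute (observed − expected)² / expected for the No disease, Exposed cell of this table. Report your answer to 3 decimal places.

0.209

Row total (No disease) = 71; column total (Exposed) = 61; N = 108.
Expected count E = 71 × 61 / 108 = 40.1019.
Contribution = (O − E)²/E = (43 − 40.1019)² / 40.1019 = 0.209.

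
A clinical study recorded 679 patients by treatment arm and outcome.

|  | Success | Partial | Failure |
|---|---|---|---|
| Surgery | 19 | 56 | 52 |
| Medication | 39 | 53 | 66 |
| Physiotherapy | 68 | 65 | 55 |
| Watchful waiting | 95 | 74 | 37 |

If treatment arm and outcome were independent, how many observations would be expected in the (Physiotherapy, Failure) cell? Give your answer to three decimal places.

Row total (Physiotherapy) = 188; column total (Failure) = 210; grand total N = 679.
Expected count = (row total × column total) / N = 188 × 210 / 679 = 58.144.

58.144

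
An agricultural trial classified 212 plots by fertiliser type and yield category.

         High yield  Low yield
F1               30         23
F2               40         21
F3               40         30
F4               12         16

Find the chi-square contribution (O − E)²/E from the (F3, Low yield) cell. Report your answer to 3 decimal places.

0.003

Row total (F3) = 70; column total (Low yield) = 90; N = 212.
Expected count E = 70 × 90 / 212 = 29.7170.
Contribution = (O − E)²/E = (30 − 29.7170)² / 29.7170 = 0.003.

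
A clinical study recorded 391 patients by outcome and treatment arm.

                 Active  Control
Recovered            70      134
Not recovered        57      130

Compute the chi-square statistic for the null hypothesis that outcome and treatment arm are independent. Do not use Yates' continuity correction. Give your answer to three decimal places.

Row totals: 204, 187. Column totals: 127, 264. Grand total N = 391.
Expected counts (row total × column total / N):
  Recovered, Active: 204×127/391 = 66.2609
  Recovered, Control: 204×264/391 = 137.7391
  Not recovered, Active: 187×127/391 = 60.7391
  Not recovered, Control: 187×264/391 = 126.2609
Contributions (O − E)²/E:
  (70 − 66.2609)²/66.2609 = 0.2110
  (134 − 137.7391)²/137.7391 = 0.1015
  (57 − 60.7391)²/60.7391 = 0.2302
  (130 − 126.2609)²/126.2609 = 0.1107
χ² = 0.2110 + 0.1015 + 0.2302 + 0.1107 = 0.653

0.653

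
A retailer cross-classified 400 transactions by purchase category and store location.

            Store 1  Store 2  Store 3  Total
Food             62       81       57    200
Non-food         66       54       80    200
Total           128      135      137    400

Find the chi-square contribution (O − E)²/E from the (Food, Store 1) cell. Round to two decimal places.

0.06

Row total (Food) = 200; column total (Store 1) = 128; N = 400.
Expected count E = 200 × 128 / 400 = 64.000.
Contribution = (O − E)²/E = (62 − 64.000)² / 64.000 = 0.06.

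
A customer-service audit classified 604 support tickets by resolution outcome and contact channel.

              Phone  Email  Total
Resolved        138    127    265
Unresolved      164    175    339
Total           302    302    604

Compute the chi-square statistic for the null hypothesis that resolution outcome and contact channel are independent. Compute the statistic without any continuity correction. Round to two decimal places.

Grand total N = 604.
Expected counts (row total × column total / N):
  Resolved, Phone: 265×302/604 = 132.500
  Resolved, Email: 265×302/604 = 132.500
  Unresolved, Phone: 339×302/604 = 169.500
  Unresolved, Email: 339×302/604 = 169.500
Contributions (O − E)²/E:
  (138 − 132.500)²/132.500 = 0.2283
  (127 − 132.500)²/132.500 = 0.2283
  (164 − 169.500)²/169.500 = 0.1785
  (175 − 169.500)²/169.500 = 0.1785
χ² = 0.2283 + 0.2283 + 0.1785 + 0.1785 = 0.81

0.81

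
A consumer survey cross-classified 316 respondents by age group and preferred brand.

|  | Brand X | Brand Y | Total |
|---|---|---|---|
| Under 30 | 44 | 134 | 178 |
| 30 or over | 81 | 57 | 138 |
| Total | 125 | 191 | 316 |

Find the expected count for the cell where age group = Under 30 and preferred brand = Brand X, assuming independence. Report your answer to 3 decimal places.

Row total (Under 30) = 178; column total (Brand X) = 125; grand total N = 316.
Expected count = (row total × column total) / N = 178 × 125 / 316 = 70.411.

70.411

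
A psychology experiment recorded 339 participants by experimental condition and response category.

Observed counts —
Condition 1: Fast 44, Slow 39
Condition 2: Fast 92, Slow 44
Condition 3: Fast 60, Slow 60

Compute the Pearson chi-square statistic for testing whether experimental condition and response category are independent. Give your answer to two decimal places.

Row totals: 83, 136, 120. Column totals: 196, 143. Grand total N = 339.
Expected counts (row total × column total / N):
  Condition 1, Fast: 83×196/339 = 47.988
  Condition 1, Slow: 83×143/339 = 35.012
  Condition 2, Fast: 136×196/339 = 78.631
  Condition 2, Slow: 136×143/339 = 57.369
  Condition 3, Fast: 120×196/339 = 69.381
  Condition 3, Slow: 120×143/339 = 50.619
Contributions (O − E)²/E:
  (44 − 47.988)²/47.988 = 0.3314
  (39 − 35.012)²/35.012 = 0.4542
  (92 − 78.631)²/78.631 = 2.2730
  (44 − 57.369)²/57.369 = 3.1154
  (60 − 69.381)²/69.381 = 1.2684
  (60 − 50.619)²/50.619 = 1.7385
χ² = 0.3314 + 0.4542 + 2.2730 + 3.1154 + 1.2684 + 1.7385 = 9.18

9.18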